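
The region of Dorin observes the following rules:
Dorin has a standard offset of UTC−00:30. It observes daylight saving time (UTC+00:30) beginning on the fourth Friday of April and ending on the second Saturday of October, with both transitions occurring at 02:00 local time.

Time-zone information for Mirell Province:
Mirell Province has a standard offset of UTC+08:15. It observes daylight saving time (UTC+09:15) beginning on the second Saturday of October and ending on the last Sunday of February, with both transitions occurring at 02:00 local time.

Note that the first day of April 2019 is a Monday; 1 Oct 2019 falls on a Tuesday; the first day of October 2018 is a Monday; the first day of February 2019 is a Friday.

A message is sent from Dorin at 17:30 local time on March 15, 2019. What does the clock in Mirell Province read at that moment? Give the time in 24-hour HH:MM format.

02:15

1 April 2019 is a Monday, so the first Friday is April 5 and the fourth is April 26.
1 October 2019 is a Tuesday, so the first Saturday is October 5 and the second is October 12.
March 15, 2019 does not fall between 26 April and 12 October, so daylight saving is not in effect and Dorin is at UTC−00:30.
17:30 Dorin + 0h30m = 18:00 UTC.
1 October 2018 is a Monday, so the first Saturday is October 6 and the second is October 13.
1 February 2019 is a Friday, so Sundays fall on 3, 10, 17, 24; the last is February 24.
At the standard offset (UTC+08:15), 18:00 UTC + 8h15m = 02:15 Mirell Province standard time (rolling into the next day, 16 March 2019).
Daylight saving runs 13 October 2018 – 24 February 2019; the standard-time date in Mirell Province, March 16, 2019, is outside that window, so Mirell Province is on standard time at UTC+08:15.
18:00 UTC + 8h15m = 02:15 Mirell Province (rolling into the next day, 16 March 2019).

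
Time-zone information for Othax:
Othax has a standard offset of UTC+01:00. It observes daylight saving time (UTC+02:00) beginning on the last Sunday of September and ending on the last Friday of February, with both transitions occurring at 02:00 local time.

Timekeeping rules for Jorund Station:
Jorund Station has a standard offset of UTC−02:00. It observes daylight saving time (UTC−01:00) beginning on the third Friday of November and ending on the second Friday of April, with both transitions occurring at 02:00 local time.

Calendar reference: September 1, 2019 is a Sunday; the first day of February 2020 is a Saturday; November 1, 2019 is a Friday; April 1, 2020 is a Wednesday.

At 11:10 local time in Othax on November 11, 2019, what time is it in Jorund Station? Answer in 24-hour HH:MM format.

07:10

1 September 2019 is a Sunday, so Sundays fall on 1, 8, 15, 22, 29; the last is September 29.
1 February 2020 is a Saturday, so Fridays fall on 7, 14, 21, 28; the last is February 28.
Daylight saving runs 29 September 2019 – 28 February 2020; November 11, 2019 is inside that window, so Othax is at UTC+02:00.
11:10 Othax − 2h = 09:10 UTC.
1 November 2019 is a Friday, so the first Friday is November 1 and the third is November 15.
1 April 2020 is a Wednesday, so the first Friday is April 3 and the second is April 10.
At the standard offset (UTC−02:00), 09:10 UTC − 2h = 07:10 Jorund Station standard time.
The standard-time date in Jorund Station, November 11, 2019, is outside the daylight-saving period (15 November 2019 – 10 April 2020), so Jorund Station is on standard time, UTC−02:00.
09:10 UTC − 2h = 07:10 Jorund Station.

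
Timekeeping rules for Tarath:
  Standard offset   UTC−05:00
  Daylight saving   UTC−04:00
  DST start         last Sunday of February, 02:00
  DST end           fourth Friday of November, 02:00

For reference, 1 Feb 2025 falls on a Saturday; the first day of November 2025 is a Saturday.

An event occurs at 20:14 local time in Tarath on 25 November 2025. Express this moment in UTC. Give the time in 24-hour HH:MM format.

00:14

1 February 2025 is a Saturday, so Sundays fall on 2, 9, 16, 23; the last is February 23.
1 November 2025 is a Saturday, so the first Friday is November 7 and the fourth is November 28.
Daylight saving runs 23 February – 28 November; 25 November 2025 is inside that window, so Tarath is at UTC−04:00.
20:14 local + 4h = 00:14 UTC (rolling into the next day, 26 November 2025).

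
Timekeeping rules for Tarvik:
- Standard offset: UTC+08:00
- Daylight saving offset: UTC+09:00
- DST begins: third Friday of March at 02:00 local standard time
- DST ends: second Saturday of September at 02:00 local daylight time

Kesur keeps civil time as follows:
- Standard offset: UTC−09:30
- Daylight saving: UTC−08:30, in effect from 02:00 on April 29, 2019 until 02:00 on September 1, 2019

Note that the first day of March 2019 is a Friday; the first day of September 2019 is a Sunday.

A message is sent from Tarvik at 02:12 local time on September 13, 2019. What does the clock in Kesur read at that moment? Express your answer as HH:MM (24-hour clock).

07:42

1 March 2019 is a Friday, so the first Friday is March 1 and the third is March 15.
1 September 2019 is a Sunday, so the first Saturday is September 7 and the second is September 14.
Daylight saving runs 15 March – 14 September; September 13, 2019 is inside that window, so Tarvik is at UTC+09:00.
02:12 Tarvik − 9h = 17:12 UTC (rolling into the previous day, 12 September 2019).
At the standard offset (UTC−09:30), 17:12 UTC − 9h30m = 07:42 Kesur standard time.
Daylight saving runs 29 April – 1 September; the standard-time date in Kesur, September 12, 2019, is outside that window, so Kesur is on standard time at UTC−09:30.
17:12 UTC − 9h30m = 07:42 Kesur.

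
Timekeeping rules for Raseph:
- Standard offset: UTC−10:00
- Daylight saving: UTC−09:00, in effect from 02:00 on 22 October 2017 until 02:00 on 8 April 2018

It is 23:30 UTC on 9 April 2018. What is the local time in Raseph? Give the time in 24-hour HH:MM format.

At the standard offset (UTC−10:00), 23:30 UTC − 10h = 13:30 Raseph standard time.
The standard-time date in Raseph, 9 April 2018, is outside the daylight-saving period (22 October 2017 – 8 April 2018), so Raseph is on standard time, UTC−10:00.
23:30 UTC − 10h = 13:30 local.

13:30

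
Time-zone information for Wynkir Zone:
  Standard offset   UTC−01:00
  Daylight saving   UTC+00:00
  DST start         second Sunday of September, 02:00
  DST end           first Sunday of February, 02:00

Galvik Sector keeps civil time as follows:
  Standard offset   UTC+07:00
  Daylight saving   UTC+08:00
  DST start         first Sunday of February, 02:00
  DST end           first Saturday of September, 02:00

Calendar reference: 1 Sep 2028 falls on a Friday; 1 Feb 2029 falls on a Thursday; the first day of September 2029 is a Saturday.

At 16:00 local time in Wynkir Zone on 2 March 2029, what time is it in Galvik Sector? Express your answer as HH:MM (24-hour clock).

01:00

1 September 2028 is a Friday, so the first Sunday is September 3 and the second is September 10.
1 February 2029 is a Thursday, so the first Sunday is February 4.
Daylight saving runs 10 September 2028 – 4 February 2029; 2 March 2029 is outside that window, so Wynkir Zone is on standard time at UTC−01:00.
16:00 Wynkir Zone + 1h = 17:00 UTC.
1 February 2029 is a Thursday, so the first Sunday is February 4.
1 September 2029 is a Saturday, so the first Saturday is September 1.
At the standard offset (UTC+07:00), 17:00 UTC + 7h = 00:00 Galvik Sector standard time (rolling into the next day, 3 March 2029).
Daylight saving runs 4 February – 1 September; the standard-time date in Galvik Sector, 3 March 2029, is inside that window, so Galvik Sector is at UTC+08:00.
17:00 UTC + 8h = 01:00 Galvik Sector (rolling into the next day, 3 March 2029).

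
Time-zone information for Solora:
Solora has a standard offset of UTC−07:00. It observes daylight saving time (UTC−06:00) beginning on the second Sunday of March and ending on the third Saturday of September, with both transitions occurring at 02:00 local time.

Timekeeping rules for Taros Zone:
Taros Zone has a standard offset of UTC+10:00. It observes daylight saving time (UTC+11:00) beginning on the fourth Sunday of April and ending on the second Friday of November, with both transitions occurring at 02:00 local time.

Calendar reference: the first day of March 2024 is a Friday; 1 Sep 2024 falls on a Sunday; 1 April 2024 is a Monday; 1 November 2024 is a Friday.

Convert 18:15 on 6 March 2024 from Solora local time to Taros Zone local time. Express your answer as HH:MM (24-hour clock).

1 March 2024 is a Friday, so the first Sunday is March 3 and the second is March 10.
1 September 2024 is a Sunday, so the first Saturday is September 7 and the third is September 21.
Daylight saving runs 10 March – 21 September; 6 March 2024 is outside that window, so Solora is on standard time at UTC−07:00.
18:15 Solora + 7h = 01:15 UTC (rolling into the next day, 7 March 2024).
1 April 2024 is a Monday, so the first Sunday is April 7 and the fourth is April 28.
1 November 2024 is a Friday, so the first Friday is November 1 and the second is November 8.
At the standard offset (UTC+10:00), 01:15 UTC + 10h = 11:15 Taros Zone standard time.
The standard-time date in Taros Zone, 7 March 2024, is outside the daylight-saving period (28 April – 8 November), so Taros Zone is on standard time, UTC+10:00.
01:15 UTC + 10h = 11:15 Taros Zone.

11:15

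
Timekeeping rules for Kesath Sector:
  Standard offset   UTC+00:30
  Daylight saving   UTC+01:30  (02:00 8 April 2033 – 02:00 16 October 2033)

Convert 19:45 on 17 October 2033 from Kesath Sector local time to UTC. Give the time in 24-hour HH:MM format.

19:15

17 October 2033 does not fall between 8 April and 16 October, so daylight saving is not in effect and Kesath Sector is at UTC+00:30.
19:45 local − 0h30m = 19:15 UTC.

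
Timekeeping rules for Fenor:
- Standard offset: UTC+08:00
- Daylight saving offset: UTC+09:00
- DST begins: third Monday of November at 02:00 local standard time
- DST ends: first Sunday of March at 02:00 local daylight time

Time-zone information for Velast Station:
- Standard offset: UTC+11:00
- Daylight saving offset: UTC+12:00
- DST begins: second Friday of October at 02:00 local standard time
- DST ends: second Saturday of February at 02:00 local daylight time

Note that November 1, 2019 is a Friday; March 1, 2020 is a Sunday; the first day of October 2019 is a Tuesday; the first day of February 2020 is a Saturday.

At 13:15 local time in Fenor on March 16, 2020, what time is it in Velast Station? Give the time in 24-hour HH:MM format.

1 November 2019 is a Friday, so the first Monday is November 4 and the third is November 18.
1 March 2020 is a Sunday, so the first Sunday is March 1.
March 16, 2020 is outside the daylight-saving period (18 November 2019 – 1 March 2020), so Fenor is on standard time, UTC+08:00.
13:15 Fenor − 8h = 05:15 UTC.
1 October 2019 is a Tuesday, so the first Friday is October 4 and the second is October 11.
1 February 2020 is a Saturday, so the first Saturday is February 1 and the second is February 8.
At the standard offset (UTC+11:00), 05:15 UTC + 11h = 16:15 Velast Station standard time.
The standard-time date in Velast Station, March 16, 2020, is outside the daylight-saving period (11 October 2019 – 8 February 2020), so Velast Station is on standard time, UTC+11:00.
05:15 UTC + 11h = 16:15 Velast Station.

16:15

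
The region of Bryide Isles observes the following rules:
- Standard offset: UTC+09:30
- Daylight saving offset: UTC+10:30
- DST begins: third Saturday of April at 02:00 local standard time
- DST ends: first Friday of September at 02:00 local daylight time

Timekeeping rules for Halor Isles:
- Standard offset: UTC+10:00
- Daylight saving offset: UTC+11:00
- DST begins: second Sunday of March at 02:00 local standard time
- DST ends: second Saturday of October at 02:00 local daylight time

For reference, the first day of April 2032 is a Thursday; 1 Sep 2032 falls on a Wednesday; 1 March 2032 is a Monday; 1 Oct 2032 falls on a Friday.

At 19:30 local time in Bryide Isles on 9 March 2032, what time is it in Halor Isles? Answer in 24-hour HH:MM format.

20:00

1 April 2032 is a Thursday, so the first Saturday is April 3 and the third is April 17.
1 September 2032 is a Wednesday, so the first Friday is September 3.
Daylight saving runs 17 April – 3 September; 9 March 2032 is outside that window, so Bryide Isles is on standard time at UTC+09:30.
19:30 Bryide Isles − 9h30m = 10:00 UTC.
1 March 2032 is a Monday, so the first Sunday is March 7 and the second is March 14.
1 October 2032 is a Friday, so the first Saturday is October 2 and the second is October 9.
At the standard offset (UTC+10:00), 10:00 UTC + 10h = 20:00 Halor Isles standard time.
Daylight saving runs 14 March – 9 October; the standard-time date in Halor Isles, 9 March 2032, is outside that window, so Halor Isles is on standard time at UTC+10:00.
10:00 UTC + 10h = 20:00 Halor Isles.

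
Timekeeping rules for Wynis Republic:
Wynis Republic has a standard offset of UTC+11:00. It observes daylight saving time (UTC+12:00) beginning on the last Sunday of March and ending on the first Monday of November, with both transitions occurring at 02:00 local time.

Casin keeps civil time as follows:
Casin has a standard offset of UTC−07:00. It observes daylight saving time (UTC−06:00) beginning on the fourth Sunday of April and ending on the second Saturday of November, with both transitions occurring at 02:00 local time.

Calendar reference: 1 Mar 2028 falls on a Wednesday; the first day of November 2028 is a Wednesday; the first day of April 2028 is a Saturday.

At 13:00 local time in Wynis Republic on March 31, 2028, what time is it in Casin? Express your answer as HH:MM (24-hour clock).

18:00

1 March 2028 is a Wednesday, so Sundays fall on 5, 12, 19, 26; the last is March 26.
1 November 2028 is a Wednesday, so the first Monday is November 6.
March 31, 2028 falls between 26 March and 6 November, so daylight saving is in effect and Wynis Republic is at UTC+12:00.
13:00 Wynis Republic − 12h = 01:00 UTC.
1 April 2028 is a Saturday, so the first Sunday is April 2 and the fourth is April 23.
1 November 2028 is a Wednesday, so the first Saturday is November 4 and the second is November 11.
At the standard offset (UTC−07:00), 01:00 UTC − 7h = 18:00 Casin standard time (rolling into the previous day, 30 March 2028).
The standard-time date in Casin, March 30, 2028, is outside the daylight-saving period (23 April – 11 November), so Casin is on standard time, UTC−07:00.
01:00 UTC − 7h = 18:00 Casin (rolling into the previous day, 30 March 2028).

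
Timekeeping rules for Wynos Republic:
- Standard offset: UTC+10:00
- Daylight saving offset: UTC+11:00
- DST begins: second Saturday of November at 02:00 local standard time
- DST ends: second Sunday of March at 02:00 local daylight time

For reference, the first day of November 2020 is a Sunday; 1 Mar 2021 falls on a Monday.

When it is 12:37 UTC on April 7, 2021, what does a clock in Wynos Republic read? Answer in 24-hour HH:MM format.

1 November 2020 is a Sunday, so the first Saturday is November 7 and the second is November 14.
1 March 2021 is a Monday, so the first Sunday is March 7 and the second is March 14.
At the standard offset (UTC+10:00), 12:37 UTC + 10h = 22:37 Wynos Republic standard time.
The standard-time date in Wynos Republic, April 7, 2021, does not fall between 14 November 2020 and 14 March 2021, so daylight saving is not in effect and Wynos Republic is at UTC+10:00.
12:37 UTC + 10h = 22:37 local.

22:37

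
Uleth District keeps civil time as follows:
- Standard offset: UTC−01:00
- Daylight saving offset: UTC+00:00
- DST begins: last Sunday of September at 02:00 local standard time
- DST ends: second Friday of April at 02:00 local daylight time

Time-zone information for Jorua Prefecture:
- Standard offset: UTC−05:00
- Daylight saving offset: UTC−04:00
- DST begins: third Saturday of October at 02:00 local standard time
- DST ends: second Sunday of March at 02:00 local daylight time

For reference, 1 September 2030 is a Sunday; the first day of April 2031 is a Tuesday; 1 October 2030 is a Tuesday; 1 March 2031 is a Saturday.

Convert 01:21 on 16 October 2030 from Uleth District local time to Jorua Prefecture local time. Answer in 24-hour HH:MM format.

1 September 2030 is a Sunday, so Sundays fall on 1, 8, 15, 22, 29; the last is September 29.
1 April 2031 is a Tuesday, so the first Friday is April 4 and the second is April 11.
16 October 2030 falls between 29 September 2030 and 11 April 2031, so daylight saving is in effect and Uleth District is at UTC+00:00.
01:21 Uleth District − 0h = 01:21 UTC.
1 October 2030 is a Tuesday, so the first Saturday is October 5 and the third is October 19.
1 March 2031 is a Saturday, so the first Sunday is March 2 and the second is March 9.
At the standard offset (UTC−05:00), 01:21 UTC − 5h = 20:21 Jorua Prefecture standard time (rolling into the previous day, 15 October 2030).
Daylight saving runs 19 October 2030 – 9 March 2031; the standard-time date in Jorua Prefecture, 15 October 2030, is outside that window, so Jorua Prefecture is on standard time at UTC−05:00.
01:21 UTC − 5h = 20:21 Jorua Prefecture (rolling into the previous day, 15 October 2030).

20:21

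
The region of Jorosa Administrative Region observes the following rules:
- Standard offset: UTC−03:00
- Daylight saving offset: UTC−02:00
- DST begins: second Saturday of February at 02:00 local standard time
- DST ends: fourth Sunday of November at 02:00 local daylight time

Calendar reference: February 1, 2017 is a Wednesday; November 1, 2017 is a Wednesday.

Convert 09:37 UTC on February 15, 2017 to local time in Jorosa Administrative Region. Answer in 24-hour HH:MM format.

1 February 2017 is a Wednesday, so the first Saturday is February 4 and the second is February 11.
1 November 2017 is a Wednesday, so the first Sunday is November 5 and the fourth is November 26.
At the standard offset (UTC−03:00), 09:37 UTC − 3h = 06:37 Jorosa Administrative Region standard time.
Daylight saving runs 11 February – 26 November; the standard-time date in Jorosa Administrative Region, February 15, 2017, is inside that window, so Jorosa Administrative Region is at UTC−02:00.
09:37 UTC − 2h = 07:37 local.

07:37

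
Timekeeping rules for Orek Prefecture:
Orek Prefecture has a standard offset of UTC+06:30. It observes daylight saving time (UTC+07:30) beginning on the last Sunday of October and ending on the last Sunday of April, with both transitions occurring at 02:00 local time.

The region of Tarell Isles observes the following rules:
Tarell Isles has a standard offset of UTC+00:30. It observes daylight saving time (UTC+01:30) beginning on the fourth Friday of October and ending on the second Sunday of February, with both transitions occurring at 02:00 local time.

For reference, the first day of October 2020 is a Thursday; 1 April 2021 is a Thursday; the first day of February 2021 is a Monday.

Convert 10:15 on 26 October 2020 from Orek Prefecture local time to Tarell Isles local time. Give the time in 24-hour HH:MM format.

1 October 2020 is a Thursday, so Sundays fall on 4, 11, 18, 25; the last is October 25.
1 April 2021 is a Thursday, so Sundays fall on 4, 11, 18, 25; the last is April 25.
Daylight saving runs 25 October 2020 – 25 April 2021; 26 October 2020 is inside that window, so Orek Prefecture is at UTC+07:30.
10:15 Orek Prefecture − 7h30m = 02:45 UTC.
1 October 2020 is a Thursday, so the first Friday is October 2 and the fourth is October 23.
1 February 2021 is a Monday, so the first Sunday is February 7 and the second is February 14.
At the standard offset (UTC+00:30), 02:45 UTC + 0h30m = 03:15 Tarell Isles standard time.
Daylight saving runs 23 October 2020 – 14 February 2021; the standard-time date in Tarell Isles, 26 October 2020, is inside that window, so Tarell Isles is at UTC+01:30.
02:45 UTC + 1h30m = 04:15 Tarell Isles.

04:15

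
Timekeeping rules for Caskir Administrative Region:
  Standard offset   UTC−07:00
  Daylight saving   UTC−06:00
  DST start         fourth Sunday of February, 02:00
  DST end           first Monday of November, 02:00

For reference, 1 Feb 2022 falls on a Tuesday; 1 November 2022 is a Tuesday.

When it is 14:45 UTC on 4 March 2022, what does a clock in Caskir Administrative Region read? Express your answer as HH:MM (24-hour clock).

1 February 2022 is a Tuesday, so the first Sunday is February 6 and the fourth is February 27.
1 November 2022 is a Tuesday, so the first Monday is November 7.
At the standard offset (UTC−07:00), 14:45 UTC − 7h = 07:45 Caskir Administrative Region standard time.
The standard-time date in Caskir Administrative Region, 4 March 2022, falls between 27 February and 7 November, so daylight saving is in effect and Caskir Administrative Region is at UTC−06:00.
14:45 UTC − 6h = 08:45 local.

08:45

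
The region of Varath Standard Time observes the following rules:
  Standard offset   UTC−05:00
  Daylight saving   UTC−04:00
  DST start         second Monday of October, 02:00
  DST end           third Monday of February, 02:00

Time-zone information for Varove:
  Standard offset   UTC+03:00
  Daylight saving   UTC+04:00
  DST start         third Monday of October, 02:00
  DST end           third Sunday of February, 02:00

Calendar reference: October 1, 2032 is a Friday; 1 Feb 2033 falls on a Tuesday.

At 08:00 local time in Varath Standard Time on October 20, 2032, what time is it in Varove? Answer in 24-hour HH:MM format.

1 October 2032 is a Friday, so the first Monday is October 4 and the second is October 11.
1 February 2033 is a Tuesday, so the first Monday is February 7 and the third is February 21.
October 20, 2032 falls between 11 October 2032 and 21 February 2033, so daylight saving is in effect and Varath Standard Time is at UTC−04:00.
08:00 Varath Standard Time + 4h = 12:00 UTC.
1 October 2032 is a Friday, so the first Monday is October 4 and the third is October 18.
1 February 2033 is a Tuesday, so the first Sunday is February 6 and the third is February 20.
At the standard offset (UTC+03:00), 12:00 UTC + 3h = 15:00 Varove standard time.
The standard-time date in Varove, October 20, 2032, lies within the daylight-saving period (18 October 2032 – 20 February 2033), so Varove is on daylight time, UTC+04:00.
12:00 UTC + 4h = 16:00 Varove.

16:00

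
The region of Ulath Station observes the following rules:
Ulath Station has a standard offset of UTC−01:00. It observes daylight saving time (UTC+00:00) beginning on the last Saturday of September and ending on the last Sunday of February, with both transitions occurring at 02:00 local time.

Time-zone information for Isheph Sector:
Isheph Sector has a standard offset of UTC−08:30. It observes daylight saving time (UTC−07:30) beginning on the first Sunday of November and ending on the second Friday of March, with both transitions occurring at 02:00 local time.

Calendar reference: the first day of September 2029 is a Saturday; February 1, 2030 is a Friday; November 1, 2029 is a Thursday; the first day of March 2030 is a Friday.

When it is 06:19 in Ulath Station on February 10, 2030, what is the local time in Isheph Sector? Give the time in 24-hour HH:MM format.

1 September 2029 is a Saturday, so Saturdays fall on 1, 8, 15, 22, 29; the last is September 29.
1 February 2030 is a Friday, so Sundays fall on 3, 10, 17, 24; the last is February 24.
Daylight saving runs 29 September 2029 – 24 February 2030; February 10, 2030 is inside that window, so Ulath Station is at UTC+00:00.
06:19 Ulath Station − 0h = 06:19 UTC.
1 November 2029 is a Thursday, so the first Sunday is November 4.
1 March 2030 is a Friday, so the first Friday is March 1 and the second is March 8.
At the standard offset (UTC−08:30), 06:19 UTC − 8h30m = 21:49 Isheph Sector standard time (rolling into the previous day, 9 February 2030).
The standard-time date in Isheph Sector, February 9, 2030, falls between 4 November 2029 and 8 March 2030, so daylight saving is in effect and Isheph Sector is at UTC−07:30.
06:19 UTC − 7h30m = 22:49 Isheph Sector (rolling into the previous day, 9 February 2030).

22:49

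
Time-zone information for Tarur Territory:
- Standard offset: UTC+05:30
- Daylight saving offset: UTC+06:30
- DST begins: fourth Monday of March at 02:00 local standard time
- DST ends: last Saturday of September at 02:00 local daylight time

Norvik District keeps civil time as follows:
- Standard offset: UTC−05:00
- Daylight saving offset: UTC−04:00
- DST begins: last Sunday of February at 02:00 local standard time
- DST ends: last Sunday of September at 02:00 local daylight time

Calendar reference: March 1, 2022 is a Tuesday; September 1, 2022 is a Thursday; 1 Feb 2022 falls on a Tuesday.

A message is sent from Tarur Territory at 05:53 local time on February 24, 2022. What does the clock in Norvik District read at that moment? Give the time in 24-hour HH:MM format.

19:23

1 March 2022 is a Tuesday, so the first Monday is March 7 and the fourth is March 28.
1 September 2022 is a Thursday, so Saturdays fall on 3, 10, 17, 24; the last is September 24.
February 24, 2022 is outside the daylight-saving period (28 March – 24 September), so Tarur Territory is on standard time, UTC+05:30.
05:53 Tarur Territory − 5h30m = 00:23 UTC.
1 February 2022 is a Tuesday, so Sundays fall on 6, 13, 20, 27; the last is February 27.
1 September 2022 is a Thursday, so Sundays fall on 4, 11, 18, 25; the last is September 25.
At the standard offset (UTC−05:00), 00:23 UTC − 5h = 19:23 Norvik District standard time (rolling into the previous day, 23 February 2022).
The standard-time date in Norvik District, February 23, 2022, does not fall between 27 February and 25 September, so daylight saving is not in effect and Norvik District is at UTC−05:00.
00:23 UTC − 5h = 19:23 Norvik District (rolling into the previous day, 23 February 2022).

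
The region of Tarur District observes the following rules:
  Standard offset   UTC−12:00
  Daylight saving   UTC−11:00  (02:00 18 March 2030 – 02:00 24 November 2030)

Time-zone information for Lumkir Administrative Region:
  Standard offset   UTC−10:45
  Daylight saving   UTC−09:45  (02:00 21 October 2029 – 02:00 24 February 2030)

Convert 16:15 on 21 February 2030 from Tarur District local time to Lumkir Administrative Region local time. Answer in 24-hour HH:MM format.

21 February 2030 is outside the daylight-saving period (18 March – 24 November), so Tarur District is on standard time, UTC−12:00.
16:15 Tarur District + 12h = 04:15 UTC (rolling into the next day, 22 February 2030).
At the standard offset (UTC−10:45), 04:15 UTC − 10h45m = 17:30 Lumkir Administrative Region standard time (rolling into the previous day, 21 February 2030).
The standard-time date in Lumkir Administrative Region, 21 February 2030, falls between 21 October 2029 and 24 February 2030, so daylight saving is in effect and Lumkir Administrative Region is at UTC−09:45.
04:15 UTC − 9h45m = 18:30 Lumkir Administrative Region (rolling into the previous day, 21 February 2030).

18:30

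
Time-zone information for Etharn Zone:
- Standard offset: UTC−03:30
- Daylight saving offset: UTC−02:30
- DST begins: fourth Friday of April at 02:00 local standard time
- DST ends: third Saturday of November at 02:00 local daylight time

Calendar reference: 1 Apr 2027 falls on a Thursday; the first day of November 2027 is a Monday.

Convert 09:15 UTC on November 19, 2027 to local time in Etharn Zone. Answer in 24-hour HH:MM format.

06:45

1 April 2027 is a Thursday, so the first Friday is April 2 and the fourth is April 23.
1 November 2027 is a Monday, so the first Saturday is November 6 and the third is November 20.
At the standard offset (UTC−03:30), 09:15 UTC − 3h30m = 05:45 Etharn Zone standard time.
The standard-time date in Etharn Zone, November 19, 2027, lies within the daylight-saving period (23 April – 20 November), so Etharn Zone is on daylight time, UTC−02:30.
09:15 UTC − 2h30m = 06:45 local.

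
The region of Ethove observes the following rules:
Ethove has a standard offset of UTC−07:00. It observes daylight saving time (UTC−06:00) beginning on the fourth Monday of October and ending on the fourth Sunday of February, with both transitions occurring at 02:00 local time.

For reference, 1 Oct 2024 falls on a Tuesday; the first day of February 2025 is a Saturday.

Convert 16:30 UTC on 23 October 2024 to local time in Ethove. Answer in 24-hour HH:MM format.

09:30

1 October 2024 is a Tuesday, so the first Monday is October 7 and the fourth is October 28.
1 February 2025 is a Saturday, so the first Sunday is February 2 and the fourth is February 23.
At the standard offset (UTC−07:00), 16:30 UTC − 7h = 09:30 Ethove standard time.
The standard-time date in Ethove, 23 October 2024, is outside the daylight-saving period (28 October 2024 – 23 February 2025), so Ethove is on standard time, UTC−07:00.
16:30 UTC − 7h = 09:30 local.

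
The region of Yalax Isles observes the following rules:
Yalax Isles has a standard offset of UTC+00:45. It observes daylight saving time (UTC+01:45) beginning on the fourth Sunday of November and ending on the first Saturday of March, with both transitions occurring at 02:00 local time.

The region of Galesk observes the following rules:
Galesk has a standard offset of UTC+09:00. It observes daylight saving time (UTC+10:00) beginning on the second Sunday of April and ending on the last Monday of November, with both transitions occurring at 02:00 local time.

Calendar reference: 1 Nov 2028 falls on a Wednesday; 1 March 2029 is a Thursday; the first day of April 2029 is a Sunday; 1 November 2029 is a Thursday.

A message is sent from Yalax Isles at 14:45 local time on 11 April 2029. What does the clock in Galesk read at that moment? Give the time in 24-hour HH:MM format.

1 November 2028 is a Wednesday, so the first Sunday is November 5 and the fourth is November 26.
1 March 2029 is a Thursday, so the first Saturday is March 3.
11 April 2029 does not fall between 26 November 2028 and 3 March 2029, so daylight saving is not in effect and Yalax Isles is at UTC+00:45.
14:45 Yalax Isles − 0h45m = 14:00 UTC.
1 April 2029 is a Sunday, so the first Sunday is April 1 and the second is April 8.
1 November 2029 is a Thursday, so Mondays fall on 5, 12, 19, 26; the last is November 26.
At the standard offset (UTC+09:00), 14:00 UTC + 9h = 23:00 Galesk standard time.
The standard-time date in Galesk, 11 April 2029, lies within the daylight-saving period (8 April – 26 November), so Galesk is on daylight time, UTC+10:00.
14:00 UTC + 10h = 00:00 Galesk (rolling into the next day, 12 April 2029).

00:00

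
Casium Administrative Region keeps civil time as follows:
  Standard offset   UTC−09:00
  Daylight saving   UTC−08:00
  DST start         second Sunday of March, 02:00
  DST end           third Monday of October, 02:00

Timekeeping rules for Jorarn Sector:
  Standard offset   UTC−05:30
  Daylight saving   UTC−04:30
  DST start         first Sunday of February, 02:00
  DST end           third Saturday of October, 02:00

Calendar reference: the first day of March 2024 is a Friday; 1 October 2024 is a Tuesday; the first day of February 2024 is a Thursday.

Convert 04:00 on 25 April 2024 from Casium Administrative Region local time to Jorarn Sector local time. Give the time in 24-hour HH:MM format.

1 March 2024 is a Friday, so the first Sunday is March 3 and the second is March 10.
1 October 2024 is a Tuesday, so the first Monday is October 7 and the third is October 21.
25 April 2024 lies within the daylight-saving period (10 March – 21 October), so Casium Administrative Region is on daylight time, UTC−08:00.
04:00 Casium Administrative Region + 8h = 12:00 UTC.
1 February 2024 is a Thursday, so the first Sunday is February 4.
1 October 2024 is a Tuesday, so the first Saturday is October 5 and the third is October 19.
At the standard offset (UTC−05:30), 12:00 UTC − 5h30m = 06:30 Jorarn Sector standard time.
Daylight saving runs 4 February – 19 October; the standard-time date in Jorarn Sector, 25 April 2024, is inside that window, so Jorarn Sector is at UTC−04:30.
12:00 UTC − 4h30m = 07:30 Jorarn Sector.

07:30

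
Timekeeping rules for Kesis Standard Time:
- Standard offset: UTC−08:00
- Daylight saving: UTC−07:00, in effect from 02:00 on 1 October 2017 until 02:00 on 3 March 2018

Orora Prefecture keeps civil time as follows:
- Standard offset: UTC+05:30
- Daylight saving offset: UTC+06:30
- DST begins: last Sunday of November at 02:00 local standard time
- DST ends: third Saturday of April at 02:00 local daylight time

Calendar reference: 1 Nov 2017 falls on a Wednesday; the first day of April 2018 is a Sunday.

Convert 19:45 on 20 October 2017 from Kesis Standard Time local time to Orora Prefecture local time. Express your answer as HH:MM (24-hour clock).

08:15

Daylight saving runs 1 October 2017 – 3 March 2018; 20 October 2017 is inside that window, so Kesis Standard Time is at UTC−07:00.
19:45 Kesis Standard Time + 7h = 02:45 UTC (rolling into the next day, 21 October 2017).
1 November 2017 is a Wednesday, so Sundays fall on 5, 12, 19, 26; the last is November 26.
1 April 2018 is a Sunday, so the first Saturday is April 7 and the third is April 21.
At the standard offset (UTC+05:30), 02:45 UTC + 5h30m = 08:15 Orora Prefecture standard time.
The standard-time date in Orora Prefecture, 21 October 2017, does not fall between 26 November 2017 and 21 April 2018, so daylight saving is not in effect and Orora Prefecture is at UTC+05:30.
02:45 UTC + 5h30m = 08:15 Orora Prefecture.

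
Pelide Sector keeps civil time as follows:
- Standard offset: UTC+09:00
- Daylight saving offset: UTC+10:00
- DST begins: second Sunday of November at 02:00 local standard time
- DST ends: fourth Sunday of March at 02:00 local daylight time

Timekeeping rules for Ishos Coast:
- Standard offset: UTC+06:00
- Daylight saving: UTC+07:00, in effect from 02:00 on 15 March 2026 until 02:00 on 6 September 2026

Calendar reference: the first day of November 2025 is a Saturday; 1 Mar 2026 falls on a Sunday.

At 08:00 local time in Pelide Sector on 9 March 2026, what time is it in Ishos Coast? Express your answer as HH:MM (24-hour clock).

04:00

1 November 2025 is a Saturday, so the first Sunday is November 2 and the second is November 9.
1 March 2026 is a Sunday, so the first Sunday is March 1 and the fourth is March 22.
Daylight saving runs 9 November 2025 – 22 March 2026; 9 March 2026 is inside that window, so Pelide Sector is at UTC+10:00.
08:00 Pelide Sector − 10h = 22:00 UTC (rolling into the previous day, 8 March 2026).
At the standard offset (UTC+06:00), 22:00 UTC + 6h = 04:00 Ishos Coast standard time (rolling into the next day, 9 March 2026).
The standard-time date in Ishos Coast, 9 March 2026, does not fall between 15 March and 6 September, so daylight saving is not in effect and Ishos Coast is at UTC+06:00.
22:00 UTC + 6h = 04:00 Ishos Coast (rolling into the next day, 9 March 2026).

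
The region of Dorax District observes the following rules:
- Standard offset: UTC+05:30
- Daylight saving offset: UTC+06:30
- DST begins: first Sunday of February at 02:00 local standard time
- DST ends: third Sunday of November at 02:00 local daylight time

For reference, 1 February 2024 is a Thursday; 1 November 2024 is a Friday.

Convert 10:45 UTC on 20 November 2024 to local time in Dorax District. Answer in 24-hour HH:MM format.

16:15

1 February 2024 is a Thursday, so the first Sunday is February 4.
1 November 2024 is a Friday, so the first Sunday is November 3 and the third is November 17.
At the standard offset (UTC+05:30), 10:45 UTC + 5h30m = 16:15 Dorax District standard time.
The standard-time date in Dorax District, 20 November 2024, does not fall between 4 February and 17 November, so daylight saving is not in effect and Dorax District is at UTC+05:30.
10:45 UTC + 5h30m = 16:15 local.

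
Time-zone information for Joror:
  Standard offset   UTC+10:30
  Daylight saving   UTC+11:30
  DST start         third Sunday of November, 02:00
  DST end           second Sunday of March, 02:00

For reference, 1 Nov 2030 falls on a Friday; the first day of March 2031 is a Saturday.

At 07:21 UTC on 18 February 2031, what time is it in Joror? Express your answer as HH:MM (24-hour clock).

18:51

1 November 2030 is a Friday, so the first Sunday is November 3 and the third is November 17.
1 March 2031 is a Saturday, so the first Sunday is March 2 and the second is March 9.
At the standard offset (UTC+10:30), 07:21 UTC + 10h30m = 17:51 Joror standard time.
The standard-time date in Joror, 18 February 2031, falls between 17 November 2030 and 9 March 2031, so daylight saving is in effect and Joror is at UTC+11:30.
07:21 UTC + 11h30m = 18:51 local.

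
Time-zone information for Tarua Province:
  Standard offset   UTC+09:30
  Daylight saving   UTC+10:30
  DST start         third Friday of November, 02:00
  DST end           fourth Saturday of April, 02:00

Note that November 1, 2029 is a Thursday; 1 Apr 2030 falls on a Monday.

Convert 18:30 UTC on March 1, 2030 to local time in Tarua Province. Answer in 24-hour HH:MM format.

05:00

1 November 2029 is a Thursday, so the first Friday is November 2 and the third is November 16.
1 April 2030 is a Monday, so the first Saturday is April 6 and the fourth is April 27.
At the standard offset (UTC+09:30), 18:30 UTC + 9h30m = 04:00 Tarua Province standard time (rolling into the next day, 2 March 2030).
Daylight saving runs 16 November 2029 – 27 April 2030; the standard-time date in Tarua Province, March 2, 2030, is inside that window, so Tarua Province is at UTC+10:30.
18:30 UTC + 10h30m = 05:00 local (rolling into the next day, 2 March 2030).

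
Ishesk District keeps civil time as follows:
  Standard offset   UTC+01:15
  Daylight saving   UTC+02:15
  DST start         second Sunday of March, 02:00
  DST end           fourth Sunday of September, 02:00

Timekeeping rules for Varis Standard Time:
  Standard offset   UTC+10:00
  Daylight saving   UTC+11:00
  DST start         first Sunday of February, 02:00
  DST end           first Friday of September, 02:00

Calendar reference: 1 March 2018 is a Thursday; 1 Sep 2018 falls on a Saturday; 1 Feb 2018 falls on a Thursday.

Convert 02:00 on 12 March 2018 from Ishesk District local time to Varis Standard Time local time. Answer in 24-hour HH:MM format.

1 March 2018 is a Thursday, so the first Sunday is March 4 and the second is March 11.
1 September 2018 is a Saturday, so the first Sunday is September 2 and the fourth is September 23.
12 March 2018 falls between 11 March and 23 September, so daylight saving is in effect and Ishesk District is at UTC+02:15.
02:00 Ishesk District − 2h15m = 23:45 UTC (rolling into the previous day, 11 March 2018).
1 February 2018 is a Thursday, so the first Sunday is February 4.
1 September 2018 is a Saturday, so the first Friday is September 7.
At the standard offset (UTC+10:00), 23:45 UTC + 10h = 09:45 Varis Standard Time standard time (rolling into the next day, 12 March 2018).
The standard-time date in Varis Standard Time, 12 March 2018, falls between 4 February and 7 September, so daylight saving is in effect and Varis Standard Time is at UTC+11:00.
23:45 UTC + 11h = 10:45 Varis Standard Time (rolling into the next day, 12 March 2018).

10:45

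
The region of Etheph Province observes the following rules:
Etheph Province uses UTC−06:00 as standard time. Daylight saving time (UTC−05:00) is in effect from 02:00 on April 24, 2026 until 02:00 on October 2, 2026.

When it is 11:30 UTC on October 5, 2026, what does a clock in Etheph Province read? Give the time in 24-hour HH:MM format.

At the standard offset (UTC−06:00), 11:30 UTC − 6h = 05:30 Etheph Province standard time.
The standard-time date in Etheph Province, October 5, 2026, does not fall between 24 April and 2 October, so daylight saving is not in effect and Etheph Province is at UTC−06:00.
11:30 UTC − 6h = 05:30 local.

05:30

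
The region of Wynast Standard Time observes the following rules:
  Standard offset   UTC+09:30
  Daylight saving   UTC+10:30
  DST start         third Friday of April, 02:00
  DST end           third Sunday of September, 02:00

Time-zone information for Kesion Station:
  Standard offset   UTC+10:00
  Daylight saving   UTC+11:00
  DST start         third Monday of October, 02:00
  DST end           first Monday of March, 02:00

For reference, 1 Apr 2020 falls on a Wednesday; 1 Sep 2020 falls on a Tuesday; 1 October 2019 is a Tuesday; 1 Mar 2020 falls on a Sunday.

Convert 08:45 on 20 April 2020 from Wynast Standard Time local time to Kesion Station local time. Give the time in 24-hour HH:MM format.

1 April 2020 is a Wednesday, so the first Friday is April 3 and the third is April 17.
1 September 2020 is a Tuesday, so the first Sunday is September 6 and the third is September 20.
Daylight saving runs 17 April – 20 September; 20 April 2020 is inside that window, so Wynast Standard Time is at UTC+10:30.
08:45 Wynast Standard Time − 10h30m = 22:15 UTC (rolling into the previous day, 19 April 2020).
1 October 2019 is a Tuesday, so the first Monday is October 7 and the third is October 21.
1 March 2020 is a Sunday, so the first Monday is March 2.
At the standard offset (UTC+10:00), 22:15 UTC + 10h = 08:15 Kesion Station standard time (rolling into the next day, 20 April 2020).
The standard-time date in Kesion Station, 20 April 2020, does not fall between 21 October 2019 and 2 March 2020, so daylight saving is not in effect and Kesion Station is at UTC+10:00.
22:15 UTC + 10h = 08:15 Kesion Station (rolling into the next day, 20 April 2020).

08:15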